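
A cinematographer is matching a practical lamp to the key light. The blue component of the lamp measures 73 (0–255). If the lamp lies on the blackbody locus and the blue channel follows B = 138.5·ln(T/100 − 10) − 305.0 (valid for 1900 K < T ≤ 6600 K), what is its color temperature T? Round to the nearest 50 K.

2550 K

ln(t − 10) = (73 + 305.0) / 138.5 = 2.7292.
t − 10 = e^2.7292 = 15.321, so t = 25.321.
T = 100·t = 2532 K → 2550 K to the nearest 50 K.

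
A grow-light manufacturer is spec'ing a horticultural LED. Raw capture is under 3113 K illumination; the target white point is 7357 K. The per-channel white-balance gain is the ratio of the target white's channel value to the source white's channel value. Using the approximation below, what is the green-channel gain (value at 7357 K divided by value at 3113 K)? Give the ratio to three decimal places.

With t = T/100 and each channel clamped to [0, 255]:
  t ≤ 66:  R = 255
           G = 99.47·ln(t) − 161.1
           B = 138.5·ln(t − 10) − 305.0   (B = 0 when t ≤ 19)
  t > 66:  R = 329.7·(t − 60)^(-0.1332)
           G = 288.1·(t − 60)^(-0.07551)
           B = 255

At 3113 K (t = 31.13):
  G = 99.47·ln 31.13 − 161.1 = 99.47·3.4382 − 161.1 = 180.895.
At 7357 K (t = 73.57):
  G = 288.1·(73.57 − 60)^(-0.07551) = 288.1·13.57^(-0.07551) = 288.1·0.82126 = 236.604.
Gain = 236.604 / 180.895 = 1.3080 → 1.308.

1.308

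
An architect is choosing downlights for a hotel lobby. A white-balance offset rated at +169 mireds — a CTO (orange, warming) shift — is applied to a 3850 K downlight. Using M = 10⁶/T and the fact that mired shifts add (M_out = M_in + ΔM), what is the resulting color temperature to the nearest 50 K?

M_in = 10⁶/3850 = 259.74 mireds.
M_out = 259.74 + (+169) = 428.74 mireds.
T_out = 10⁶/428.74 = 2332.4 K → 2350 K.

2350 K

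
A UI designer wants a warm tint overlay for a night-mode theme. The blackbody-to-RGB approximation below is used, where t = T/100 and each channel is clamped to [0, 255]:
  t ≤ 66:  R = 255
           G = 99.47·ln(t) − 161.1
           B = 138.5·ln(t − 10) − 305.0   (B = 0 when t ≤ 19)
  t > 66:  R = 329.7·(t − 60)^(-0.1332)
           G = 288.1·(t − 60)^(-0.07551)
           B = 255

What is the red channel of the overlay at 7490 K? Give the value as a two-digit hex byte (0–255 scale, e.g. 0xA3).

t = 7490/100 = 74.9; the t > 66 branch applies.
R = 329.7·(74.9 − 60)^(-0.1332) = 329.7·14.9^(-0.1332) = 329.7·0.69780 = 230.065.
Rounded: 230; in hex, 0xE6.

0xE6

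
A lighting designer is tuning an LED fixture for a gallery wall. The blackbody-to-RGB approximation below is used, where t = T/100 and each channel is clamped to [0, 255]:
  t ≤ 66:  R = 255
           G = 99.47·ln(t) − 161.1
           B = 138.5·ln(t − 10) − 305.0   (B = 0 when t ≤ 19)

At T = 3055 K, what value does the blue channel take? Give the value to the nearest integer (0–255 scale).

114

t = 3055/100 = 30.55; the t ≤ 66 branch applies.
B = 138.5·ln(30.55 − 10) − 305.0 = 138.5·ln 20.55 − 305.0 = 138.5·3.0229 − 305.0 = 113.666.
Rounded: 114.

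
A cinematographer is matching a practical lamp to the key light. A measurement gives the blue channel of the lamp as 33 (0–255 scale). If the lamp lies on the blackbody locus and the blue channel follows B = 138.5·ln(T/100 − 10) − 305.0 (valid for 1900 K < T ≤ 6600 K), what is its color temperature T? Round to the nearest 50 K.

ln(t − 10) = (33 + 305.0) / 138.5 = 2.4404.
t − 10 = e^2.4404 = 11.478, so t = 21.478.
T = 100·t = 2148 K → 2150 K to the nearest 50 K.

2150 K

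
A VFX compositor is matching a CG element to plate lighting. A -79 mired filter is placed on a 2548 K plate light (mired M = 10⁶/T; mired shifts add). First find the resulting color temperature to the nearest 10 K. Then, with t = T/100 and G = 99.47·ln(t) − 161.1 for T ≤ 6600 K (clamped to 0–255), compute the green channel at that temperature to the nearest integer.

183

M_in = 10⁶/2548 = 392.46; M_out = 392.46 + (-79) = 313.46.
T_out = 10⁶/313.46 = 3190.2 K → 3190 K; t = 31.9.
G = 99.47·ln 31.9 − 161.1 = 99.47·3.4626 − 161.1 = 183.325.
Rounded: 183.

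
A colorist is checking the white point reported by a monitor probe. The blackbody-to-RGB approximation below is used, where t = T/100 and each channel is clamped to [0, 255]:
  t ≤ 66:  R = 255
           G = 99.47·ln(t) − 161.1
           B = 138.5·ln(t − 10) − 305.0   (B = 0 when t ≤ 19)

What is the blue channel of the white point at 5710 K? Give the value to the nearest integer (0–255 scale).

229

t = 5710/100 = 57.1; the t ≤ 66 branch applies.
B = 138.5·ln(57.1 − 10) − 305.0 = 138.5·ln 47.1 − 305.0 = 138.5·3.8523 − 305.0 = 228.540.
Rounded: 229.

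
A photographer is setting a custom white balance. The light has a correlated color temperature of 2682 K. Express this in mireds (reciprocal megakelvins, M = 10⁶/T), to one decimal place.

372.9 mireds

M = 10⁶ / 2682 = 372.856 → 372.9 mireds.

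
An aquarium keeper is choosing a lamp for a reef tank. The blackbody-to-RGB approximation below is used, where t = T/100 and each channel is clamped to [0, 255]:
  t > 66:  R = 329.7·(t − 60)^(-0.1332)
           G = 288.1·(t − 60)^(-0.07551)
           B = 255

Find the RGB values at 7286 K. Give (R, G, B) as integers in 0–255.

(235, 238, 255)

t = 7286/100 = 72.86; the t > 66 branch applies.
R = 329.7·(72.86 − 60)^(-0.1332) = 329.7·12.86^(-0.1332) = 329.7·0.71162 = 234.622.
G = 288.1·(72.86 − 60)^(-0.07551) = 288.1·12.86^(-0.07551) = 288.1·0.82460 = 237.566.
B = 255 by definition for t > 66.
Rounded: (235, 238, 255).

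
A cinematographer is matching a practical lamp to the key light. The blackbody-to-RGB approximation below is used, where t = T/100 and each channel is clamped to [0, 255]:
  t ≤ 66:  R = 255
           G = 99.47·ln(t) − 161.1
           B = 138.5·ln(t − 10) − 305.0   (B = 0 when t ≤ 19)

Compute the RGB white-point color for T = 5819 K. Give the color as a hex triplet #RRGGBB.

t = 5819/100 = 58.19; the t ≤ 66 branch applies.
R = 255 by definition for t ≤ 66.
G = 99.47·ln 58.19 − 161.1 = 99.47·4.0637 − 161.1 = 243.118.
B = 138.5·ln(58.19 − 10) − 305.0 = 138.5·ln 48.19 − 305.0 = 138.5·3.8752 − 305.0 = 231.708.
Rounded: (255, 243, 232).
In hex: #FFF3E8.

#FFF3E8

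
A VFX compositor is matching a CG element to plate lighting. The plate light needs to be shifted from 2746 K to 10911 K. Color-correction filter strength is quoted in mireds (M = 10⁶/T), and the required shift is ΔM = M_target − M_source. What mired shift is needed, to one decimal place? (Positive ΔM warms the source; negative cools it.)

M_source = 10⁶/2746 = 364.166; M_target = 10⁶/10911 = 91.651.
ΔM = 91.651 − 364.166 = -272.515 → -272.5 mireds, a cooling shift.

-272.5 mireds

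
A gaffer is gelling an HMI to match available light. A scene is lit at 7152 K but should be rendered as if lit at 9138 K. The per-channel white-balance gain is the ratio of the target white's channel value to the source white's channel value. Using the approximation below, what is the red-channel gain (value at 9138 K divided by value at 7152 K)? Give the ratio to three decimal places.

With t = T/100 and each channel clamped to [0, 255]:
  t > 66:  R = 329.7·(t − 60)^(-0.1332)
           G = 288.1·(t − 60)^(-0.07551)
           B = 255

0.875

At 7152 K (t = 71.52):
  R = 329.7·(71.52 − 60)^(-0.1332) = 329.7·11.52^(-0.1332) = 329.7·0.72213 = 238.086.
At 9138 K (t = 91.38):
  R = 329.7·(91.38 − 60)^(-0.1332) = 329.7·31.38^(-0.1332) = 329.7·0.63190 = 208.336.
Gain = 208.336 / 238.086 = 0.8750 → 0.875.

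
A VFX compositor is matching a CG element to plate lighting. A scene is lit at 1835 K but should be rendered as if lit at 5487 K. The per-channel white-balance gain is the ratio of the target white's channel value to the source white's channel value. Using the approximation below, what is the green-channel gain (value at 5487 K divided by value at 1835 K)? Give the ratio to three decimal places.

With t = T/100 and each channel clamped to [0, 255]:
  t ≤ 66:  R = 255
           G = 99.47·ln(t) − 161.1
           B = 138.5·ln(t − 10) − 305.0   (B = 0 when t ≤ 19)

1.849

At 1835 K (t = 18.35):
  G = 99.47·ln 18.35 − 161.1 = 99.47·2.9096 − 161.1 = 128.321.
At 5487 K (t = 54.87):
  G = 99.47·ln 54.87 − 161.1 = 99.47·4.0050 − 161.1 = 237.274.
Gain = 237.274 / 128.321 = 1.8491 → 1.849.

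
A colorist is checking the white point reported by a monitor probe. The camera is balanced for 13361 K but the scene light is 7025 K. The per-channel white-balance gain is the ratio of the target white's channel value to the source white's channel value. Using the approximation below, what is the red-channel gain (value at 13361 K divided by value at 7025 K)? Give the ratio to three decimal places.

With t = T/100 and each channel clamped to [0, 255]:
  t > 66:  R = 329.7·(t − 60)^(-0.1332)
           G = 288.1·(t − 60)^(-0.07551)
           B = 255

At 7025 K (t = 70.25):
  R = 329.7·(70.25 − 60)^(-0.1332) = 329.7·10.25^(-0.1332) = 329.7·0.73345 = 241.819.
At 13361 K (t = 133.61):
  R = 329.7·(133.61 − 60)^(-0.1332) = 329.7·73.61^(-0.1332) = 329.7·0.56406 = 185.970.
Gain = 185.970 / 241.819 = 0.7690 → 0.769.

0.769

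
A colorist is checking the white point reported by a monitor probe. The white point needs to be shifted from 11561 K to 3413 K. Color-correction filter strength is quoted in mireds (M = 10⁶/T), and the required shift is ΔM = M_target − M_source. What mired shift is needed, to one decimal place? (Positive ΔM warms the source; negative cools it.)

+206.5 mireds

M_source = 10⁶/11561 = 86.498; M_target = 10⁶/3413 = 292.997.
ΔM = 292.997 − 86.498 = 206.500 → +206.5 mireds, a warming shift.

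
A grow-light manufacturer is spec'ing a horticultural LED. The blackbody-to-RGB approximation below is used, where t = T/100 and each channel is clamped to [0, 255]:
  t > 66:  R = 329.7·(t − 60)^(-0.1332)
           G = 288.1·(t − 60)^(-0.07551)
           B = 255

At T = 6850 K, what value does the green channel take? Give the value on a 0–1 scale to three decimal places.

0.961

t = 6850/100 = 68.5; the t > 66 branch applies.
G = 288.1·(68.5 − 60)^(-0.07551) = 288.1·8.5^(-0.07551) = 288.1·0.85078 = 245.111.
On a 0–1 scale: 245.111/255 = 0.9612 → 0.961.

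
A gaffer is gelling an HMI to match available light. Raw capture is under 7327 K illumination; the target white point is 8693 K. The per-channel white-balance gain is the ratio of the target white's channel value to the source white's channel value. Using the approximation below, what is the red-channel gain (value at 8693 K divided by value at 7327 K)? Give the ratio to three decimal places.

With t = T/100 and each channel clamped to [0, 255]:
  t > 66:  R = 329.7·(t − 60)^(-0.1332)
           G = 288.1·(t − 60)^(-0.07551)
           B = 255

At 7327 K (t = 73.27):
  R = 329.7·(73.27 − 60)^(-0.1332) = 329.7·13.27^(-0.1332) = 329.7·0.70865 = 233.643.
At 8693 K (t = 86.93):
  R = 329.7·(86.93 − 60)^(-0.1332) = 329.7·26.93^(-0.1332) = 329.7·0.64490 = 212.624.
Gain = 212.624 / 233.643 = 0.9100 → 0.910.

0.910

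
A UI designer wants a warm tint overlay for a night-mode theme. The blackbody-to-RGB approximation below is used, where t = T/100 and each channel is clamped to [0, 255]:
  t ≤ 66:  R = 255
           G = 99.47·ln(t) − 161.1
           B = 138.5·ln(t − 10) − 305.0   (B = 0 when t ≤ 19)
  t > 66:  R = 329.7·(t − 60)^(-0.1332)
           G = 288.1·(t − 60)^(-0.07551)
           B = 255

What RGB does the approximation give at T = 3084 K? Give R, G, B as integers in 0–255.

R=255, G=180, B=116

t = 3084/100 = 30.84; the t ≤ 66 branch applies.
R = 255 by definition for t ≤ 66.
G = 99.47·ln 30.84 − 161.1 = 99.47·3.4288 − 161.1 = 179.964.
B = 138.5·ln(30.84 − 10) − 305.0 = 138.5·ln 20.84 − 305.0 = 138.5·3.0369 − 305.0 = 115.607.
Rounded: (255, 180, 116).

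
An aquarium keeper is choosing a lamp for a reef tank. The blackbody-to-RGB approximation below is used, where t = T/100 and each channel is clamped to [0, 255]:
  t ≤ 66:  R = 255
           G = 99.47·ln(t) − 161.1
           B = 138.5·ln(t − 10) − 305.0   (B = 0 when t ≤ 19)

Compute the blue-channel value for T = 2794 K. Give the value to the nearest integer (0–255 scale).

95

t = 2794/100 = 27.94; the t ≤ 66 branch applies.
B = 138.5·ln(27.94 − 10) − 305.0 = 138.5·ln 17.94 − 305.0 = 138.5·2.8870 − 305.0 = 94.854.
Rounded: 95.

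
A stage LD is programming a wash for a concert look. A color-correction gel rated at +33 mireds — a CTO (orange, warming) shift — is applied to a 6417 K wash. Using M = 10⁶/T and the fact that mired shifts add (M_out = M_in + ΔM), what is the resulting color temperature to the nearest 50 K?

5300 K

M_in = 10⁶/6417 = 155.84 mireds.
M_out = 155.84 + (+33) = 188.84 mireds.
T_out = 10⁶/188.84 = 5295.6 K → 5300 K.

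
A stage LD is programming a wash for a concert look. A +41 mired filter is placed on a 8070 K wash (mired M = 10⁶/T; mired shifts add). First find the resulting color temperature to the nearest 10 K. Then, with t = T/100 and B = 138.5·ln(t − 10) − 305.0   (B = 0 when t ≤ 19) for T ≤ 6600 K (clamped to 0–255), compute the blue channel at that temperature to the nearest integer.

M_in = 10⁶/8070 = 123.92; M_out = 123.92 + (+41) = 164.92.
T_out = 10⁶/164.92 = 6063.7 K → 6060 K; t = 60.6.
B = 138.5·ln(60.6 − 10) − 305.0 = 138.5·ln 50.6 − 305.0 = 138.5·3.9240 − 305.0 = 238.467.
Rounded: 238.

238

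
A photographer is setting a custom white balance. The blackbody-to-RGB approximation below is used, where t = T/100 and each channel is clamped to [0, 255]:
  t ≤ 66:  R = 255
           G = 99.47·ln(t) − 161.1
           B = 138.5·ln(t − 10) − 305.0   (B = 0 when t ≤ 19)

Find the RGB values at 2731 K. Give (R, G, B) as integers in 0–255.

t = 2731/100 = 27.31; the t ≤ 66 branch applies.
R = 255 by definition for t ≤ 66.
G = 99.47·ln 27.31 − 161.1 = 99.47·3.3073 − 161.1 = 167.872.
B = 138.5·ln(27.31 − 10) − 305.0 = 138.5·ln 17.31 − 305.0 = 138.5·2.8513 − 305.0 = 89.903.
Rounded: (255, 168, 90).

(255, 168, 90)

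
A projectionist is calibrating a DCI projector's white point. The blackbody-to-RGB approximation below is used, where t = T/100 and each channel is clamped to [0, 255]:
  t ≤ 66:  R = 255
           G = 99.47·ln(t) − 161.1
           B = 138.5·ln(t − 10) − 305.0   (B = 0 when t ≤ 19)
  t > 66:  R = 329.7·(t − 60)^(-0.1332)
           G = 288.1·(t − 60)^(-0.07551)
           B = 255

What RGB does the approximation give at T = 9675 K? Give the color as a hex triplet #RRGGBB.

#CCDBFF

t = 9675/100 = 96.75; the t > 66 branch applies.
R = 329.7·(96.75 − 60)^(-0.1332) = 329.7·36.75^(-0.1332) = 329.7·0.61874 = 203.998.
G = 288.1·(96.75 − 60)^(-0.07551) = 288.1·36.75^(-0.07551) = 288.1·0.76174 = 219.458.
B = 255 by definition for t > 66.
Rounded: (204, 219, 255).
In hex: #CCDBFF.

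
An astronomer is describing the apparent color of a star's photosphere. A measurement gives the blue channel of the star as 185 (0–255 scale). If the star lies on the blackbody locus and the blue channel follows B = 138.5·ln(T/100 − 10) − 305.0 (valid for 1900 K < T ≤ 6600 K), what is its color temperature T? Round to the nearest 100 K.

4400 K

ln(t − 10) = (185 + 305.0) / 138.5 = 3.5379.
t − 10 = e^3.5379 = 34.395, so t = 44.395.
T = 100·t = 4439 K → 4400 K to the nearest 100 K.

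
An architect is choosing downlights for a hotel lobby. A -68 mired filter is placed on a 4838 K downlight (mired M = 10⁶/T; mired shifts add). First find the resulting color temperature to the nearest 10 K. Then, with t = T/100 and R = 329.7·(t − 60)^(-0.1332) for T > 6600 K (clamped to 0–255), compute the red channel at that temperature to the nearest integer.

237

M_in = 10⁶/4838 = 206.70; M_out = 206.70 + (-68) = 138.70.
T_out = 10⁶/138.70 = 7210.0 K → 7210 K; t = 72.1.
R = 329.7·(72.1 − 60)^(-0.1332) = 329.7·12.1^(-0.1332) = 329.7·0.71742 = 236.533.
Rounded: 237.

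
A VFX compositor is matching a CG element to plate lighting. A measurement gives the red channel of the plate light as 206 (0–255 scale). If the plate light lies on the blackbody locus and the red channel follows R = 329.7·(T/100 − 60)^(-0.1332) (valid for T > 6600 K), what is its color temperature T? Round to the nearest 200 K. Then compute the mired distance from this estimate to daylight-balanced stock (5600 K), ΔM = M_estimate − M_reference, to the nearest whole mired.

-72 mireds

(t − 60)^(-0.1332) = 206/329.7 = 0.62481.
t − 60 = 0.62481^(1/-0.1332) = 0.62481^(-7.508) = 34.152, so t = 94.152.
T = 100·t = 9415 K → 9400 K to the nearest 200 K.
M_estimate = 10⁶/9400 = 106.38; M_reference = 10⁶/5600 = 178.57.
ΔM = 106.38 − 178.57 = -72.19 → -72 mireds.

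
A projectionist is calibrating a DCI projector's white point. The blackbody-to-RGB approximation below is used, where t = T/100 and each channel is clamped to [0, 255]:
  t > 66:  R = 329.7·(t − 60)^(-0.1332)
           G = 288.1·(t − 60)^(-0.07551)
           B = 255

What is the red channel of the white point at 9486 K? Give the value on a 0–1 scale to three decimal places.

0.806

t = 9486/100 = 94.86; the t > 66 branch applies.
R = 329.7·(94.86 − 60)^(-0.1332) = 329.7·34.86^(-0.1332) = 329.7·0.62311 = 205.438.
On a 0–1 scale: 205.438/255 = 0.8056 → 0.806.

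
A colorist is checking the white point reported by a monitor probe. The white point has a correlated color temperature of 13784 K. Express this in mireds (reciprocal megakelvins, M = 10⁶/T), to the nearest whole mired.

73 mireds

M = 10⁶ / 13784 = 72.548 → 73 mireds.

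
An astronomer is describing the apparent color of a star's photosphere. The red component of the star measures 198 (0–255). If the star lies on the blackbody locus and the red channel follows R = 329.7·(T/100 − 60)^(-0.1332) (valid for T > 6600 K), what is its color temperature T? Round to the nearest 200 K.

10600 K

(t − 60)^(-0.1332) = 198/329.7 = 0.60055.
t − 60 = 0.60055^(1/-0.1332) = 0.60055^(-7.508) = 45.980, so t = 105.980.
T = 100·t = 10598 K → 10600 K to the nearest 200 K.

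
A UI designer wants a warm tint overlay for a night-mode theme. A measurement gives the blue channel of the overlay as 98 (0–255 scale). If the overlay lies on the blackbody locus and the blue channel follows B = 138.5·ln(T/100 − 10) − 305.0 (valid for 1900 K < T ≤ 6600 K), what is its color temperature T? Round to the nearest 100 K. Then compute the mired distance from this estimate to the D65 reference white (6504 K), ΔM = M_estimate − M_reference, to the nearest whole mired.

ln(t − 10) = (98 + 305.0) / 138.5 = 2.9097.
t − 10 = e^2.9097 = 18.352, so t = 28.352.
T = 100·t = 2835 K → 2800 K to the nearest 100 K.
M_estimate = 10⁶/2800 = 357.14; M_reference = 10⁶/6504 = 153.75.
ΔM = 357.14 − 153.75 = 203.39 → +203 mireds.

+203 mireds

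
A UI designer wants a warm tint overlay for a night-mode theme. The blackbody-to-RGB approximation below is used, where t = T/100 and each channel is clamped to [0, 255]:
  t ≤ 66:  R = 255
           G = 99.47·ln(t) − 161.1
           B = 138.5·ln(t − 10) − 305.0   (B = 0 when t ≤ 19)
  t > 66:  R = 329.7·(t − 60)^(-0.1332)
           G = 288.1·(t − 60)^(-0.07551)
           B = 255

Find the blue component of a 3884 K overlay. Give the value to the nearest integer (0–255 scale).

161

t = 3884/100 = 38.84; the t ≤ 66 branch applies.
B = 138.5·ln(38.84 − 10) − 305.0 = 138.5·ln 28.84 − 305.0 = 138.5·3.3618 − 305.0 = 160.604.
Rounded: 161.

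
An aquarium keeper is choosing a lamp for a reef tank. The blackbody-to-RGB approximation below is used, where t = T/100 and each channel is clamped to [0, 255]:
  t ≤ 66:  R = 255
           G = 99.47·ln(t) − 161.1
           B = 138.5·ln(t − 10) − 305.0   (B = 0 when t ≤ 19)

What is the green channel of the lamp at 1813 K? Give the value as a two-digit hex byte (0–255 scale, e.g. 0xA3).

0x7F

t = 1813/100 = 18.13; the t ≤ 66 branch applies.
G = 99.47·ln 18.13 − 161.1 = 99.47·2.8976 − 161.1 = 127.121.
Rounded: 127; in hex, 0x7F.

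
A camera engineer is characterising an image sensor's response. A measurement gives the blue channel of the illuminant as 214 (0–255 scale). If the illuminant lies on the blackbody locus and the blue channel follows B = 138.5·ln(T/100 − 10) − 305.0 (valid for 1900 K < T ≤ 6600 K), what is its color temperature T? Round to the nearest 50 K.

ln(t − 10) = (214 + 305.0) / 138.5 = 3.7473.
t − 10 = e^3.7473 = 42.406, so t = 52.406.
T = 100·t = 5241 K → 5250 K to the nearest 50 K.

5250 K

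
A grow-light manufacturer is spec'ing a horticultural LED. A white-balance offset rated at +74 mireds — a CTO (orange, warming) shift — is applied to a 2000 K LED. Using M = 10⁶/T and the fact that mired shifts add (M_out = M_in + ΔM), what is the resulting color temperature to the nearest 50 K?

M_in = 10⁶/2000 = 500.00 mireds.
M_out = 500.00 + (+74) = 574.00 mireds.
T_out = 10⁶/574.00 = 1742.2 K → 1750 K.

1750 K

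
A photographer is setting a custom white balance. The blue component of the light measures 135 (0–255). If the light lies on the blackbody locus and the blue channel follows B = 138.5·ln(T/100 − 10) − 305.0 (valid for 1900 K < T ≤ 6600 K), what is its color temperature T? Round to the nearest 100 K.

ln(t − 10) = (135 + 305.0) / 138.5 = 3.1769.
t − 10 = e^3.1769 = 23.972, so t = 33.972.
T = 100·t = 3397 K → 3400 K to the nearest 100 K.

3400 K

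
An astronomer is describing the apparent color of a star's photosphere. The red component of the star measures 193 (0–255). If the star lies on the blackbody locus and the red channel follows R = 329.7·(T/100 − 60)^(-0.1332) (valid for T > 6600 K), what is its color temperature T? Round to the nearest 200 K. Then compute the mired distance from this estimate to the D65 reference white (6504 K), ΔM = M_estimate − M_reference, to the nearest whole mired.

-68 mireds

(t − 60)^(-0.1332) = 193/329.7 = 0.58538.
t − 60 = 0.58538^(1/-0.1332) = 0.58538^(-7.508) = 55.713, so t = 115.713.
T = 100·t = 11571 K → 11600 K to the nearest 200 K.
M_estimate = 10⁶/11600 = 86.21; M_reference = 10⁶/6504 = 153.75.
ΔM = 86.21 − 153.75 = -67.54 → -68 mireds.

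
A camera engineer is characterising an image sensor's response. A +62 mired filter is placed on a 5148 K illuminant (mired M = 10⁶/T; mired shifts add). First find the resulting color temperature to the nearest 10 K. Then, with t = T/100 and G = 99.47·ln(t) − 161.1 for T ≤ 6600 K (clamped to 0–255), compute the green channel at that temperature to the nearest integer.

203

M_in = 10⁶/5148 = 194.25; M_out = 194.25 + (+62) = 256.25.
T_out = 10⁶/256.25 = 3902.4 K → 3900 K; t = 39.
G = 99.47·ln 39 − 161.1 = 99.47·3.6636 − 161.1 = 203.314.
Rounded: 203.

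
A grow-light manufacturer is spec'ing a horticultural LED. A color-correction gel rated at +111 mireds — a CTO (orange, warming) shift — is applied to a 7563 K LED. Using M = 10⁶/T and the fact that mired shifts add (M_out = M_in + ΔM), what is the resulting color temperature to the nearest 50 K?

M_in = 10⁶/7563 = 132.22 mireds.
M_out = 132.22 + (+111) = 243.22 mireds.
T_out = 10⁶/243.22 = 4111.5 K → 4100 K.

4100 K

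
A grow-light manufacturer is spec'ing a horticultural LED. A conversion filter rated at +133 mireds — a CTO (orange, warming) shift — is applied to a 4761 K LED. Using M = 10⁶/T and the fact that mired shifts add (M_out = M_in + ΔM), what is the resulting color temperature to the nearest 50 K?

M_in = 10⁶/4761 = 210.04 mireds.
M_out = 210.04 + (+133) = 343.04 mireds.
T_out = 10⁶/343.04 = 2915.1 K → 2900 K.

2900 K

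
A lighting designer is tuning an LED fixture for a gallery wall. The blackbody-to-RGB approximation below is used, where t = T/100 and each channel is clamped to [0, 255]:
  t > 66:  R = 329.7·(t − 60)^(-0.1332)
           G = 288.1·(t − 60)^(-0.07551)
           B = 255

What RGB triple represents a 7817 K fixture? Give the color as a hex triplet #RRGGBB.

#E0E7FF

t = 7817/100 = 78.17; the t > 66 branch applies.
R = 329.7·(78.17 − 60)^(-0.1332) = 329.7·18.17^(-0.1332) = 329.7·0.67960 = 224.064.
G = 288.1·(78.17 − 60)^(-0.07551) = 288.1·18.17^(-0.07551) = 288.1·0.80335 = 231.446.
B = 255 by definition for t > 66.
Rounded: (224, 231, 255).
In hex: #E0E7FF.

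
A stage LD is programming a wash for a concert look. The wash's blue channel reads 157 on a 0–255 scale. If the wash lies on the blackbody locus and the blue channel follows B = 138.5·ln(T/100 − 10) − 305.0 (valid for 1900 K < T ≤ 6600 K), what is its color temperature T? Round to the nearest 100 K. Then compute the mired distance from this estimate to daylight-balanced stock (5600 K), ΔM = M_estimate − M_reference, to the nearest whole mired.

+85 mireds

ln(t − 10) = (157 + 305.0) / 138.5 = 3.3357.
t − 10 = e^3.3357 = 28.099, so t = 38.099.
T = 100·t = 3810 K → 3800 K to the nearest 100 K.
M_estimate = 10⁶/3800 = 263.16; M_reference = 10⁶/5600 = 178.57.
ΔM = 263.16 − 178.57 = 84.59 → +85 mireds.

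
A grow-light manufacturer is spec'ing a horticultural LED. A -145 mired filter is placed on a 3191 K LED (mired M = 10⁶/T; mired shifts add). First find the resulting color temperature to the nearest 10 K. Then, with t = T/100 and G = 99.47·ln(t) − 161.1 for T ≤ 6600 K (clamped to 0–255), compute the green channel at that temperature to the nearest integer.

M_in = 10⁶/3191 = 313.38; M_out = 313.38 + (-145) = 168.38.
T_out = 10⁶/168.38 = 5938.9 K → 5940 K; t = 59.4.
G = 99.47·ln 59.4 − 161.1 = 99.47·4.0843 − 161.1 = 245.165.
Rounded: 245.

245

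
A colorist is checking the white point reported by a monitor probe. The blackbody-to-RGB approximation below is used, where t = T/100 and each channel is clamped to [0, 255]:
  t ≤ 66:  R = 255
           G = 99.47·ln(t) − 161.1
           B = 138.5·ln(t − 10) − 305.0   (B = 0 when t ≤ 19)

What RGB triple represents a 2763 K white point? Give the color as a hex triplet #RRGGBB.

#FFA95C

t = 2763/100 = 27.63; the t ≤ 66 branch applies.
R = 255 by definition for t ≤ 66.
G = 99.47·ln 27.63 − 161.1 = 99.47·3.3189 − 161.1 = 169.031.
B = 138.5·ln(27.63 − 10) − 305.0 = 138.5·ln 17.63 − 305.0 = 138.5·2.8696 − 305.0 = 92.440.
Rounded: (255, 169, 92).
In hex: #FFA95C.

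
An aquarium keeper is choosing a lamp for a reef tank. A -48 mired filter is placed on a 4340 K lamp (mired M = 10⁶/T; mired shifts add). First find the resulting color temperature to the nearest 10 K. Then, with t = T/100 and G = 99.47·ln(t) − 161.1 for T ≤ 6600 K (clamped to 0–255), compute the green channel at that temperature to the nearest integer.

237

M_in = 10⁶/4340 = 230.41; M_out = 230.41 + (-48) = 182.41.
T_out = 10⁶/182.41 = 5482.0 K → 5480 K; t = 54.8.
G = 99.47·ln 54.8 − 161.1 = 99.47·4.0037 − 161.1 = 237.147.
Rounded: 237.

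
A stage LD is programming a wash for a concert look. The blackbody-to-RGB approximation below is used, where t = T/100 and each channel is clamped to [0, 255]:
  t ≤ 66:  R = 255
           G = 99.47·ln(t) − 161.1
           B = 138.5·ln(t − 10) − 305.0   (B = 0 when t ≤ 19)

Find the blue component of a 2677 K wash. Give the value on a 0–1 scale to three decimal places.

t = 2677/100 = 26.77; the t ≤ 66 branch applies.
B = 138.5·ln(26.77 − 10) − 305.0 = 138.5·ln 16.77 − 305.0 = 138.5·2.8196 − 305.0 = 85.513.
On a 0–1 scale: 85.513/255 = 0.3353 → 0.335.

0.335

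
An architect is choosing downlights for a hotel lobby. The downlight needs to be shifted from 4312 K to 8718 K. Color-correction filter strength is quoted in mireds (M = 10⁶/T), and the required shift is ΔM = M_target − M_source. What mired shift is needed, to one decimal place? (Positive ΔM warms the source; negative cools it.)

M_source = 10⁶/4312 = 231.911; M_target = 10⁶/8718 = 114.705.
ΔM = 114.705 − 231.911 = -117.206 → -117.2 mireds, a cooling shift.

-117.2 mireds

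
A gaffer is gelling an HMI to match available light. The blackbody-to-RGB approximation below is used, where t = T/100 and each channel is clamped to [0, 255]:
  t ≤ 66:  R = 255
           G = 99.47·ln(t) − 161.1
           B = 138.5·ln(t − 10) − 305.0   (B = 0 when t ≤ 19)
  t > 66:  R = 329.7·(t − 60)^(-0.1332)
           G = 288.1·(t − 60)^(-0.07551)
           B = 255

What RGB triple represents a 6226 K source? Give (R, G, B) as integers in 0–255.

(255, 250, 243)

t = 6226/100 = 62.26; the t ≤ 66 branch applies.
R = 255 by definition for t ≤ 66.
G = 99.47·ln 62.26 − 161.1 = 99.47·4.1313 − 161.1 = 249.842.
B = 138.5·ln(62.26 − 10) − 305.0 = 138.5·ln 52.26 − 305.0 = 138.5·3.9562 − 305.0 = 242.938.
Rounded: (255, 250, 243).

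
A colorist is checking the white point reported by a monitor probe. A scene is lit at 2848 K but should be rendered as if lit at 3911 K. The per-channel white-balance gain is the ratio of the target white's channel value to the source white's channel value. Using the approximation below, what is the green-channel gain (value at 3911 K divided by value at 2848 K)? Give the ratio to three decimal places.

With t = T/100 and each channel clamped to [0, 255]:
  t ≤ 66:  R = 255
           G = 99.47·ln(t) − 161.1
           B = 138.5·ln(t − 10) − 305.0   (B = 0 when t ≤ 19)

1.183

At 2848 K (t = 28.48):
  G = 99.47·ln 28.48 − 161.1 = 99.47·3.3492 − 161.1 = 172.045.
At 3911 K (t = 39.11):
  G = 99.47·ln 39.11 − 161.1 = 99.47·3.6664 − 161.1 = 203.595.
Gain = 203.595 / 172.045 = 1.1834 → 1.183.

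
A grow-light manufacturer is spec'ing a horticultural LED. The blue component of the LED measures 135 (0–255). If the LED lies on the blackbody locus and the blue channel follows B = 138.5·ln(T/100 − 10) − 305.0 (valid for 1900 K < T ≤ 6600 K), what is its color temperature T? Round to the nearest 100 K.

3400 K

ln(t − 10) = (135 + 305.0) / 138.5 = 3.1769.
t − 10 = e^3.1769 = 23.972, so t = 33.972.
T = 100·t = 3397 K → 3400 K to the nearest 100 K.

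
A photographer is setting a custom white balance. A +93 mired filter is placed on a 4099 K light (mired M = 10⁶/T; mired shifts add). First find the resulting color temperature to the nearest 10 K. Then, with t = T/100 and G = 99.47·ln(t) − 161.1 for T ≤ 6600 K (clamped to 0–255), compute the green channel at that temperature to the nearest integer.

M_in = 10⁶/4099 = 243.96; M_out = 243.96 + (+93) = 336.96.
T_out = 10⁶/336.96 = 2967.7 K → 2970 K; t = 29.7.
G = 99.47·ln 29.7 − 161.1 = 99.47·3.3911 − 161.1 = 176.217.
Rounded: 176.

176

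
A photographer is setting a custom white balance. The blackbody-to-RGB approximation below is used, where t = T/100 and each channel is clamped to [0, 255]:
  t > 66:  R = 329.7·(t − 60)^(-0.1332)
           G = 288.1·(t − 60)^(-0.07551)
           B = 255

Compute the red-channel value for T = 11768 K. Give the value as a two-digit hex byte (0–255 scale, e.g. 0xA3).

t = 11768/100 = 117.68; the t > 66 branch applies.
R = 329.7·(117.68 − 60)^(-0.1332) = 329.7·57.68^(-0.1332) = 329.7·0.58268 = 192.110.
Rounded: 192; in hex, 0xC0.

0xC0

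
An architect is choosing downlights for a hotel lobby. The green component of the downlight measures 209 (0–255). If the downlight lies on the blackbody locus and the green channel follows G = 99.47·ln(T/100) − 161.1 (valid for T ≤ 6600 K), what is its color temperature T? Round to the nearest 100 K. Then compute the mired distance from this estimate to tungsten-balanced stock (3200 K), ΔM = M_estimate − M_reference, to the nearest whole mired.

-69 mireds

ln t = (209 + 161.1) / 99.47 = 3.7207.
t = e^3.7207 = 41.294.
T = 100·t = 4129 K → 4100 K to the nearest 100 K.
M_estimate = 10⁶/4100 = 243.90; M_reference = 10⁶/3200 = 312.50.
ΔM = 243.90 − 312.50 = -68.60 → -69 mireds.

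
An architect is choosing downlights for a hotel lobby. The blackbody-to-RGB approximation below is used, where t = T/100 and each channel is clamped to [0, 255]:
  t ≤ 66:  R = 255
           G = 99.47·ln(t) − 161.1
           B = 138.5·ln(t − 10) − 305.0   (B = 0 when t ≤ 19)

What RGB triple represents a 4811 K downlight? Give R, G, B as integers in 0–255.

R=255, G=224, B=199

t = 4811/100 = 48.11; the t ≤ 66 branch applies.
R = 255 by definition for t ≤ 66.
G = 99.47·ln 48.11 − 161.1 = 99.47·3.8735 − 161.1 = 224.196.
B = 138.5·ln(48.11 − 10) − 305.0 = 138.5·ln 38.11 − 305.0 = 138.5·3.6405 − 305.0 = 199.206.
Rounded: (255, 224, 199).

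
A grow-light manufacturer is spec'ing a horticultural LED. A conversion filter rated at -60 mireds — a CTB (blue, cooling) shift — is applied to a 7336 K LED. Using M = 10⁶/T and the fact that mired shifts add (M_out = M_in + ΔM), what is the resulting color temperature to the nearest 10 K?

M_in = 10⁶/7336 = 136.31 mireds.
M_out = 136.31 + (-60) = 76.31 mireds.
T_out = 10⁶/76.31 = 13103.7 K → 13100 K.

13100 K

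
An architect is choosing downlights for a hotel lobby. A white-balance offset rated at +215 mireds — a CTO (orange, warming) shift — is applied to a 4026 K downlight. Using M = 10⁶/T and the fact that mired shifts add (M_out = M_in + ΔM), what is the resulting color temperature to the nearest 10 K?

M_in = 10⁶/4026 = 248.39 mireds.
M_out = 248.39 + (+215) = 463.39 mireds.
T_out = 10⁶/463.39 = 2158.0 K → 2160 K.

2160 K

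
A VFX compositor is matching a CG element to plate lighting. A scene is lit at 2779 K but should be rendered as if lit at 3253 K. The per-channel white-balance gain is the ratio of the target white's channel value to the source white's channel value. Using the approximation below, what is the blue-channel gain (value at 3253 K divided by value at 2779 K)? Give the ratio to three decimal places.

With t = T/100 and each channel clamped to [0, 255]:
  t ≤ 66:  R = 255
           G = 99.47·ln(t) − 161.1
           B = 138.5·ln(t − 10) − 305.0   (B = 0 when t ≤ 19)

At 2779 K (t = 27.79):
  B = 138.5·ln(27.79 − 10) − 305.0 = 138.5·ln 17.79 − 305.0 = 138.5·2.8786 − 305.0 = 93.691.
At 3253 K (t = 32.53):
  B = 138.5·ln(32.53 − 10) − 305.0 = 138.5·ln 22.53 − 305.0 = 138.5·3.1148 − 305.0 = 126.406.
Gain = 126.406 / 93.691 = 1.3492 → 1.349.

1.349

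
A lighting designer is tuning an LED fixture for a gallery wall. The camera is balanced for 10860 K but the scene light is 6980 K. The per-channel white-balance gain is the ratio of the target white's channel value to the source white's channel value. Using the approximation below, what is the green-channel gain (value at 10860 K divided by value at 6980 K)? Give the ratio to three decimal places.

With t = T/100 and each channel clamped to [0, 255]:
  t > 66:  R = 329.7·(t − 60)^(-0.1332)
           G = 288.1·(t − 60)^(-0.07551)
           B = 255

0.886

At 6980 K (t = 69.8):
  G = 288.1·(69.8 − 60)^(-0.07551) = 288.1·9.8^(-0.07551) = 288.1·0.84169 = 242.491.
At 10860 K (t = 108.6):
  G = 288.1·(108.6 − 60)^(-0.07551) = 288.1·48.6^(-0.07551) = 288.1·0.74583 = 214.875.
Gain = 214.875 / 242.491 = 0.8861 → 0.886.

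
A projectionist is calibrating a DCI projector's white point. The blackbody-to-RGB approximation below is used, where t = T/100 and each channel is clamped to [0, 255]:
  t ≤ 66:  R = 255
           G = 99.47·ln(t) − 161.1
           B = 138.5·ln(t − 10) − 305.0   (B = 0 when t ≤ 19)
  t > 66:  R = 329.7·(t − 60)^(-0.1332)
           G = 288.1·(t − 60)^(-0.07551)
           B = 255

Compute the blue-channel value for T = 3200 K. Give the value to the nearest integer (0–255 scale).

123

t = 3200/100 = 32; the t ≤ 66 branch applies.
B = 138.5·ln(32 − 10) − 305.0 = 138.5·ln 22 − 305.0 = 138.5·3.0910 − 305.0 = 123.109.
Rounded: 123.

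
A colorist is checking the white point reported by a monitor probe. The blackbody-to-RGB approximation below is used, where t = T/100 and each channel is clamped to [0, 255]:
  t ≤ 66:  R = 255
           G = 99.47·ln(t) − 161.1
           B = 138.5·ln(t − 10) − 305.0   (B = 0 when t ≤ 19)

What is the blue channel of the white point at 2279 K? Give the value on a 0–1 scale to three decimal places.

0.188

t = 2279/100 = 22.79; the t ≤ 66 branch applies.
B = 138.5·ln(22.79 − 10) − 305.0 = 138.5·ln 12.79 − 305.0 = 138.5·2.5487 − 305.0 = 47.990.
On a 0–1 scale: 47.990/255 = 0.1882 → 0.188.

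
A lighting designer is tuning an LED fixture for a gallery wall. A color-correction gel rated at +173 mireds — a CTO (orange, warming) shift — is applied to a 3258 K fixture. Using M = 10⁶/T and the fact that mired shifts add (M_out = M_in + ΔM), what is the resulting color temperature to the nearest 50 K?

M_in = 10⁶/3258 = 306.94 mireds.
M_out = 306.94 + (+173) = 479.94 mireds.
T_out = 10⁶/479.94 = 2083.6 K → 2100 K.

2100 K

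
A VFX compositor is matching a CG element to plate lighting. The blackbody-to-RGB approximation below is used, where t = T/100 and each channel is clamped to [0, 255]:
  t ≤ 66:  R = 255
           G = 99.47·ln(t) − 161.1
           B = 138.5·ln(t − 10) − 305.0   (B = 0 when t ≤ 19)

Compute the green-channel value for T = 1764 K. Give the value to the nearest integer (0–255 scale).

t = 1764/100 = 17.64; the t ≤ 66 branch applies.
G = 99.47·ln 17.64 − 161.1 = 99.47·2.8702 − 161.1 = 124.396.
Rounded: 124.

124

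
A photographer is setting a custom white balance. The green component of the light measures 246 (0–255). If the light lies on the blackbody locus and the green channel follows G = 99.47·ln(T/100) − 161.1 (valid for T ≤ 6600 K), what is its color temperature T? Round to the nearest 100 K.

6000 K

ln t = (246 + 161.1) / 99.47 = 4.0927.
t = e^4.0927 = 59.901.
T = 100·t = 5990 K → 6000 K to the nearest 100 K.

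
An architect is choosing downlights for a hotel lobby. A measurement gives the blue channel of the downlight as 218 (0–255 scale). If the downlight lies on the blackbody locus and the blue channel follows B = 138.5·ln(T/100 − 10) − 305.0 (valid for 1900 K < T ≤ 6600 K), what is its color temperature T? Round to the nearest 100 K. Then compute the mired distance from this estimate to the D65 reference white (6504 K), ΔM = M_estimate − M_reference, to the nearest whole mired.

ln(t − 10) = (218 + 305.0) / 138.5 = 3.7762.
t − 10 = e^3.7762 = 43.649, so t = 53.649.
T = 100·t = 5365 K → 5400 K to the nearest 100 K.
M_estimate = 10⁶/5400 = 185.19; M_reference = 10⁶/6504 = 153.75.
ΔM = 185.19 − 153.75 = 31.43 → +31 mireds.

+31 mireds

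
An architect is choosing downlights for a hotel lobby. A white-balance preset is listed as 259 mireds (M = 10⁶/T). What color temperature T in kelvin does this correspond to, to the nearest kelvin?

3861 K

T = 10⁶ / 259 = 3861.00 K → 3861 K.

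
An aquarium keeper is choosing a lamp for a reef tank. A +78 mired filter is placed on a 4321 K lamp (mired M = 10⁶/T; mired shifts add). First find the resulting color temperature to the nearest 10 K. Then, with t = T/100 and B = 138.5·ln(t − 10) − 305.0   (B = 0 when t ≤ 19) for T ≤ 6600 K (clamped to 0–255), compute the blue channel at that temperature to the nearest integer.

125

M_in = 10⁶/4321 = 231.43; M_out = 231.43 + (+78) = 309.43.
T_out = 10⁶/309.43 = 3231.8 K → 3230 K; t = 32.3.
B = 138.5·ln(32.3 − 10) − 305.0 = 138.5·ln 22.3 − 305.0 = 138.5·3.1046 − 305.0 = 124.985.
Rounded: 125.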